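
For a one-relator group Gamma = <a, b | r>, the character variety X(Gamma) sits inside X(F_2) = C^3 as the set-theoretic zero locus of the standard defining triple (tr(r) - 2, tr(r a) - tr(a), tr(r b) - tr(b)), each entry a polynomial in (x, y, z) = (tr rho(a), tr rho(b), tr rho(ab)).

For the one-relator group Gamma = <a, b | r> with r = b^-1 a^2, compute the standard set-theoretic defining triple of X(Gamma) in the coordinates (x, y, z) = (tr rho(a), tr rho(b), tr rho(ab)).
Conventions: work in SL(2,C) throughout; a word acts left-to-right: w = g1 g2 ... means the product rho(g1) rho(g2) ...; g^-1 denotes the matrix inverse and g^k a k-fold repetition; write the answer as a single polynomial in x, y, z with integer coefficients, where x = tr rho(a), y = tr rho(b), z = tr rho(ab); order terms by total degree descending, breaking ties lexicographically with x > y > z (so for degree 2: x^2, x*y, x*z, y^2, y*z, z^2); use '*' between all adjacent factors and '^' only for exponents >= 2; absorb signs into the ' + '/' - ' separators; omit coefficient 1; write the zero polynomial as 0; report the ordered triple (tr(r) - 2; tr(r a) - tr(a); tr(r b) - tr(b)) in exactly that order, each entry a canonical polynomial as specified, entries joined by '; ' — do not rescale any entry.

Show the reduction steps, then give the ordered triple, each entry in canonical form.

so trace(a^2) = trace(a) * trace(a) - trace(1) = x^2 - 2
trace(a^2 b) = trace(a) * trace(b a) - trace(b) = x*z - y
trace(b^-1 a^2) = trace(a^2) * trace(b) - trace(a^2 b) = x^2*y - x*z - y
reduce: trace(a^3) = trace(a) * trace(a^2) - trace(a) = x^3 - 3*x
trace(a^3 b) = trace(a) * trace(a b a) - trace(a b) = x^2*z - x*y - z
reduce: trace(b^-1 a^3) = trace(a^3) * trace(b) - trace(a^3 b) = x^3*y - x^2*z - 2*x*y + z
assemble the triple (trace(r) - 2; trace(r a) - x; trace(r b) - y)

x^2*y - x*z - y - 2; x^3*y - x^2*z - 2*x*y - x + z; x^2 - y - 2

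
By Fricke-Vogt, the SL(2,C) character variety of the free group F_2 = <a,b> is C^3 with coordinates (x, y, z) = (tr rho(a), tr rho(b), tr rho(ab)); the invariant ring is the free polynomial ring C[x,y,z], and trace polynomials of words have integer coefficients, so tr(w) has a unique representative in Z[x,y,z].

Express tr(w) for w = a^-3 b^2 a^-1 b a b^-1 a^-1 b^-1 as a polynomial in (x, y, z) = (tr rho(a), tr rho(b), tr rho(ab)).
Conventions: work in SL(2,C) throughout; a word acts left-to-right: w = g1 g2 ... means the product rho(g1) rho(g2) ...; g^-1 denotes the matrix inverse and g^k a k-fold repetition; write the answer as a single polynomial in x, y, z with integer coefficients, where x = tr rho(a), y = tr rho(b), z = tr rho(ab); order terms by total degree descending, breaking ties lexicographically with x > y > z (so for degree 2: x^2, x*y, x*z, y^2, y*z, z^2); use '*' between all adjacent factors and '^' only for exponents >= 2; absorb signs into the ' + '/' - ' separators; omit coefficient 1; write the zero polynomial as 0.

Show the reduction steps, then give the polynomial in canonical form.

use: trace(b^2) = trace(b) trace(b) - trace(1) = y^2 - 2
trace(b^3) = trace(b) trace(b^2) - trace(b) = y^3 - 3*y
trace(a b^2) = trace(b) trace(a b) - trace(a) = y*z - x
trace(b^2 a b) = trace(b) trace(a b^2) - trace(a b) = y^2*z - x*y - z
trace(b^3 a b) = trace(b) trace(b^2 a b) - trace(b^2 a) = y^3*z - x*y^2 - 2*y*z + x
apply: trace(a b a b) = trace(a b) trace(a b) - trace(1)   [split at repeated a] = z^2 - 2
apply: trace(a b a) = trace(a) trace(b a) - trace(b) = x*z - y
apply: trace(b a b a b) = trace(b) trace(a b a b) - trace(a b a) = y*z^2 - x*z - y
trace(b^3 a b a) = trace(b) trace(b a b a b) - trace(b a b a) = y^2*z^2 - x*y*z - y^2 - z^2 + 2
trace(a^-1 b^3 a b) = trace(b^3 a b) trace(a) - trace(b^3 a b a) = x*y^3*z - x^2*y^2 - y^2*z^2 - x*y*z + x^2 + y^2 + z^2 - 2
trace(a^-1 b^3 a b^-1) = trace(a^-1 b^3 a) trace(b) - trace(a^-1 b^3 a b) = -x*y^3*z + x^2*y^2 + y^4 + y^2*z^2 + x*y*z - x^2 - 4*y^2 - z^2 + 2
use: trace(b^-1 a^-1 b^3 a b^-1) = trace(a^-1 b^3 a b^-1) trace(b) - trace(a^-1 b^3 a) = -x*y^4*z + x^2*y^3 + y^5 + y^3*z^2 + x*y^2*z - x^2*y - 5*y^3 - y*z^2 + 5*y
use: trace(a b^2 a) = trace(a) trace(b^2 a) - trace(b^2) = x*y*z - x^2 - y^2 + 2
apply: trace(b^2 a b^-1 a) = trace(a b^2 a) trace(b) - trace(a b^2 a b) = x*y^2*z - x^2*y - y^3 - y*z^2 + x*z + 3*y
trace(b a^3 b) = trace(a) trace(b^2 a^2) - trace(b^2 a) = x^2*y*z - x^3 - x*y^2 - y*z + 3*x
use: trace(b a^3) = trace(a) trace(b a^2) - trace(b a) = x^2*z - x*y - z
trace(a b^3 a^2) = trace(b) trace(b a^3 b) - trace(b a^3) = x^2*y^2*z - x^3*y - x*y^3 - x^2*z - y^2*z + 4*x*y + z
apply: trace(a b^3 a^2 b) = trace(a) trace(b a b^3 a) - trace(b a b^3) = x*y^2*z^2 - x^2*y*z - y^3*z - x*z^2 + 2*y*z + x
use: trace(a b^-1 a b^3 a) = trace(a b^3 a^2) trace(b) - trace(a b^3 a^2 b) = x^2*y^3*z - x^3*y^2 - x*y^4 - x*y^2*z^2 + 4*x*y^2 + x*z^2 - y*z - x
trace(a b^3 a b a) = trace(a) trace(b^3 a b a) - trace(b^3 a b) = x*y^2*z^2 - x^2*y*z - y^3*z - x*z^2 + 2*y*z + x
trace(a b a b a b) = trace(a b) trace(a b a b) - trace(a^-1 b^-1)   [split at repeated a] = z^3 - 3*z
use: trace(a b a b a) = trace(a) trace(b a b a) - trace(b a b) = x*z^2 - y*z - x
trace(a b a b a b^2) = trace(b) trace(a b a b a b) - trace(a b a b a) = y*z^3 - x*z^2 - 2*y*z + x
trace(a b^3 a b a b) = trace(b) trace(a b a b a b^2) - trace(a b a b a b) = y^2*z^3 - x*y*z^2 - 2*y^2*z - z^3 + x*y + 3*z
trace(a b^-1 a b^3 a b) = trace(a b^3 a b a) trace(b) - trace(a b^3 a b a b) = x*y^3*z^2 - x^2*y^2*z - y^4*z - y^2*z^3 + 4*y^2*z + z^3 - 3*z
trace(b^3 a b^-1 a b^-1 a) = trace(a b^-1 a b^3 a) trace(b) - trace(a b^-1 a b^3 a b) = x^2*y^4*z - x^3*y^3 - x*y^5 - 2*x*y^3*z^2 + x^2*y^2*z + y^4*z + y^2*z^3 + 4*x*y^3 + x*y*z^2 - 5*y^2*z - z^3 - x*y + 3*z
use: trace(b^-1 a^-1 b^3 a b^-1 a) = trace(b^3 a b^-1 a b^-1) trace(a) - trace(b^3 a b^-1 a b^-1 a) = -x^2*y^4*z + x^3*y^3 + x*y^5 + 2*x*y^3*z^2 - y^4*z - y^2*z^3 - x^3*y - 5*x*y^3 - 2*x*y*z^2 + x^2*z + 5*y^2*z + z^3 + 4*x*y - 3*z
trace(b a b^-1 a^-1 b^-1 a^-1 b^2) = trace(b^-1 a^-1 b^3 a b^-1) trace(a) - trace(b^-1 a^-1 b^3 a b^-1 a) = -x*y^3*z^2 + x^2*y^2*z + y^4*z + y^2*z^3 + x*y*z^2 - x^2*z - 5*y^2*z - z^3 + x*y + 3*z
apply: trace(a^-1 b a b a b) = trace(b a b a b) trace(a) - trace(b a b a b a) = x*y*z^2 - x^2*z - z^3 - x*y + 3*z
apply: trace(b a b a b^-1 a^-1) = trace(a^-1 b a b a) trace(b) - trace(a^-1 b a b a b) = -x*y*z^2 + x^2*z + y^2*z + z^3 - 3*z
trace(a b^2 a b a) = trace(a) trace(b^2 a b a) - trace(b^2 a b) = x*y*z^2 - x^2*z - y^2*z + z
trace(b a b^2 a b a b) = trace(b) trace(a b^2 a b a b) - trace(a b^2 a b a) = y^2*z^3 - 2*x*y*z^2 + x^2*z - y^2*z + x*y - z
apply: trace(a b a b a b a b) = trace(a b a b a b) trace(a b) - trace(b a b a)   [split at repeated a] = z^4 - 4*z^2 + 2
trace(a b a b a b a) = trace(a) trace(b a b a b a) - trace(b a b a b) = x*z^3 - y*z^2 - 2*x*z + y
apply: trace(b a b^2 a b a b a) = trace(b) trace(a b a b a b a b) - trace(a b a b a b a) = y*z^4 - x*z^3 - 3*y*z^2 + 2*x*z + y
trace(a b^2 a b a b a^-1 b) = trace(b a b^2 a b a b) trace(a) - trace(b a b^2 a b a b a) = x*y^2*z^3 - 2*x^2*y*z^2 - y*z^4 + x^3*z - x*y^2*z + x*z^3 + x^2*y + 3*y*z^2 - 3*x*z - y
apply: trace(a^-1 b^-1 a b^2 a b a b) = trace(a b^2 a b a b a^-1) trace(b) - trace(a b^2 a b a b a^-1 b) = -x*y^2*z^3 + 2*x^2*y*z^2 + y^3*z^2 + y*z^4 - x^3*z - x*z^3 - x^2*y - y^3 - 4*y*z^2 + 3*x*z + 3*y
trace(b^2 a b a b^-1 a^-1 b^-1 a) = trace(a^-1 b^-1 a b^2 a b a) trace(b) - trace(a^-1 b^-1 a b^2 a b a b) = x*y^2*z^3 - 2*x^2*y*z^2 - y^3*z^2 - y*z^4 + x^3*z + x*y^2*z + x*z^3 + 4*y*z^2 - 3*x*z - y
apply: trace(b a b^-1 a^-1 b^-1 a^-1 b^2 a) = trace(b^2 a b a b^-1 a^-1 b^-1) trace(a) - trace(b^2 a b a b^-1 a^-1 b^-1 a) = -x*y^2*z^3 + x^2*y*z^2 + y^3*z^2 + y*z^4 - 4*y*z^2 + y
trace(b^2 a^-1 b a b^-1 a^-1 b^-1 a^-1) = trace(b a b^-1 a^-1 b^-1 a^-1 b^2) trace(a) - trace(b a b^-1 a^-1 b^-1 a^-1 b^2 a) = -x^2*y^3*z^2 + x^3*y^2*z + x*y^4*z + 2*x*y^2*z^3 - y^3*z^2 - y*z^4 - x^3*z - 5*x*y^2*z - x*z^3 + x^2*y + 4*y*z^2 + 3*x*z - y
use: trace(b a b^-1 a b a) = trace(a b a b a) trace(b) - trace(a b a b a b) = x*y*z^2 - y^2*z - z^3 - x*y + 3*z
use: trace(b a^-1 b a b^-1 a) = trace(b a b^-1 a b) trace(a) - trace(b a b^-1 a b a) = x^2*y^2*z - x^3*y - x*y^3 - 2*x*y*z^2 + x^2*z + y^2*z + z^3 + 4*x*y - 3*z
use: trace(b a^-1 b a b^-1 a^-1) = trace(b a^-1 b a b^-1) trace(a) - trace(b a^-1 b a b^-1 a) = -x^2*y^2*z + x^3*y + x*y^3 + 2*x*y*z^2 - x^2*z - y^2*z - z^3 - 3*x*y + 3*z
trace(a^-1 b^2 a^-1 b a b^-1 a^-1 b^-1 a^-1) = trace(b^2 a^-1 b a b^-1 a^-1 b^-1 a^-1) trace(a) - trace(b^2 a^-1 b a b^-1 a^-1 b^-1) = -x^3*y^3*z^2 + x^4*y^2*z + x^2*y^4*z + 2*x^2*y^2*z^3 - x*y^3*z^2 - x*y*z^4 - x^4*z - 4*x^2*y^2*z - x^2*z^3 - x*y^3 + 2*x*y*z^2 + 4*x^2*z + y^2*z + z^3 + 2*x*y - 3*z
trace(a^-3 b^2 a^-1 b a b^-1 a^-1 b^-1) = trace(a^-1 b^2 a^-1 b a b^-1 a^-1 b^-1 a^-1) trace(a) - trace(a^-1 b^2 a^-1 b a b^-1 a^-1 b^-1) = -x^4*y^3*z^2 + x^5*y^2*z + x^3*y^4*z + 2*x^3*y^2*z^3 - x^2*y*z^4 - x^5*z - 5*x^3*y^2*z - x^3*z^3 - x*y^4*z - 2*x*y^2*z^3 - x^2*y^3 + 2*x^2*y*z^2 + y^3*z^2 + y*z^4 + 5*x^3*z + 6*x*y^2*z + 2*x*z^3 + x^2*y - 4*y*z^2 - 6*x*z + y

-x^4*y^3*z^2 + x^5*y^2*z + x^3*y^4*z + 2*x^3*y^2*z^3 - x^2*y*z^4 - x^5*z - 5*x^3*y^2*z - x^3*z^3 - x*y^4*z - 2*x*y^2*z^3 - x^2*y^3 + 2*x^2*y*z^2 + y^3*z^2 + y*z^4 + 5*x^3*z + 6*x*y^2*z + 2*x*z^3 + x^2*y - 4*y*z^2 - 6*x*z + y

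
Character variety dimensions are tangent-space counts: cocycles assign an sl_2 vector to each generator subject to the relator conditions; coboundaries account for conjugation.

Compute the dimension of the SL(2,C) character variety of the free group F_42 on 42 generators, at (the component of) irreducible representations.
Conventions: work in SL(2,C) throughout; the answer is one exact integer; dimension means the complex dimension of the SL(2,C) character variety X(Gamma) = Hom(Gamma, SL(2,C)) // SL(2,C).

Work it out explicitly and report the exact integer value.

Gamma = F_42 has 42 generators and no relators.
So Z^1 = (sl_2)^42 in full: dim Z^1 = 126.
At an irreducible rho the centralizer of the image in sl_2 is 0, so the coboundary map sl_2 -> Z^1 is injective: dim B^1 = 3.
dim H^1 = 126 - 3 = 123, which is dim X.

123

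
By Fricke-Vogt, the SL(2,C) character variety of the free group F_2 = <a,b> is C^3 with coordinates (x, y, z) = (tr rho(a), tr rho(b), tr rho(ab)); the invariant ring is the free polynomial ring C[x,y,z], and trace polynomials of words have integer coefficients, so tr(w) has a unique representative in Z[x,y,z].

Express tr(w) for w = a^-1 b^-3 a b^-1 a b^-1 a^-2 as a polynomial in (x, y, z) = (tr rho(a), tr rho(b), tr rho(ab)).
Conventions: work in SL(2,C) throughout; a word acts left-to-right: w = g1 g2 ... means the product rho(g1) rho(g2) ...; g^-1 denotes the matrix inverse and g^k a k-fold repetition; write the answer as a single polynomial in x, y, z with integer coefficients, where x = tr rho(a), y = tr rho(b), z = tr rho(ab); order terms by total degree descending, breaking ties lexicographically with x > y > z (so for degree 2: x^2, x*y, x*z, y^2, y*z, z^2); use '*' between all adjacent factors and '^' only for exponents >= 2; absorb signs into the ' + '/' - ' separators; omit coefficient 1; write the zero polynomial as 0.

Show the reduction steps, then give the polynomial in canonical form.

x^4*y^4*z - x^5*y^3 - x^3*y^5 - 2*x^3*y^3*z^2 + x^2*y^4*z + x^2*y^2*z^3 + x^5*y + 5*x^3*y^3 + 2*x^3*y*z^2 + x*y^3*z^2 - x^4*z - 7*x^2*y^2*z - x^2*z^3 - y^2*z^3 - 3*x^3*y + 5*x^2*z + 2*y^2*z + z^3 - 2*x*y - 3*z

and tr(b^-1) = tr(b) = y
and tr(b a b) = tr(b)*tr(a b) - tr(a)  (reduce the b square) = y*z - x
tr(b a b a) = tr(a b)*tr(a b) - tr(1)  (split on a) = z^2 - 2
and tr(a b a^-1 b) = tr(b a b)*tr(a) - tr(b a b a)  (eliminate a^-1) = x*y*z - x^2 - z^2 + 2
tr(a^-1 b^-1 a b) = tr(a b a^-1)*tr(b) - tr(a b a^-1 b)  (eliminate b^-1) = -x*y*z + x^2 + y^2 + z^2 - 2
and tr(b^-1 a b^-1 a^-1) = tr(a^-1 b^-1 a)*tr(b) - tr(a^-1 b^-1 a b)  (eliminate b^-1) = x*y*z - x^2 - z^2 + 2
tr(a^-1 b^-2 a b^-1) = tr(b^-1 a b^-1 a^-1)*tr(b) - tr(b^-1 a b^-1 a^-1 b)  (eliminate b^-1) = x*y^2*z - x^2*y - y*z^2 + y
tr(a^2) = tr(a)*tr(a) - tr(1)  (reduce the a square) = x^2 - 2
next, tr(a^2 b) = tr(a)*tr(b a) - tr(b)  (reduce the a square) = x*z - y
tr(b^-1 a^2) = tr(a^2)*tr(b) - tr(a^2 b)  (eliminate b^-1) = x^2*y - x*z - y
and tr(a^2 b a) = tr(a)*tr(b a^2) - tr(b a)  (reduce the a square) = x^2*z - x*y - z
tr(a^2 b a b) = tr(a)*tr(b a b a) - tr(b a b)  (reduce the a square) = x*z^2 - y*z - x
next, tr(a^2 b a b^-1) = tr(a^2 b a)*tr(b) - tr(a^2 b a b)  (eliminate b^-1) = x^2*y*z - x*y^2 - x*z^2 + x
tr(b^-2 a^2 b a) = tr(a^2 b a b^-1)*tr(b) - tr(a^2 b a)  (eliminate b^-1) = x^2*y^2*z - x*y^3 - x*y*z^2 - x^2*z + 2*x*y + z
tr(a b a^-1 b^-2 a) = tr(b^-2 a^2 b)*tr(a) - tr(b^-2 a^2 b a)  (eliminate a^-1) = -x^2*y^2*z + x^3*y + x*y^3 + x*y*z^2 - 3*x*y - z
tr(a b a b a b) = tr(b a)*tr(b a b a) - tr(b^-1 a^-1)  (split on b) = z^3 - 3*z
next, tr(b^-1 a b a b a) = tr(a b a b a)*tr(b) - tr(a b a b a b)  (eliminate b^-1) = x*y*z^2 - y^2*z - z^3 - x*y + 3*z
tr(a b a b a^-1 b^-1) = tr(b^-1 a b a b)*tr(a) - tr(b^-1 a b a b a)  (eliminate a^-1) = -x*y*z^2 + x^2*z + y^2*z + z^3 - 3*z
tr(a b a^-1 b^-2 a b) = tr(a b a b a^-1 b^-1)*tr(b) - tr(a b a b a^-1)  (eliminate b^-1) = -x*y^2*z^2 + x^2*y*z + y^3*z + y*z^3 - 4*y*z + x
and tr(b^-2 a b^-1 a b a^-1) = tr(a b a^-1 b^-2 a)*tr(b) - tr(a b a^-1 b^-2 a b)  (eliminate b^-1) = -x^2*y^3*z + x^3*y^2 + x*y^4 + 2*x*y^2*z^2 - x^2*y*z - y^3*z - y*z^3 - 3*x*y^2 + 3*y*z - x
tr(a b^-1 a b) = tr(a b a)*tr(b) - tr(a b a b)  (eliminate b^-1) = x*y*z - y^2 - z^2 + 2
tr(b^-1 a b^-1 a) = tr(a b^-1 a)*tr(b) - tr(a b^-1 a b)  (eliminate b^-1) = x^2*y^2 - 2*x*y*z + z^2 - 2
next, tr(a^-2 b^-2 a b^-1 a b) = tr(b^-2 a b^-1 a b a^-1)*tr(a) - tr(b^-2 a b^-1 a b)  (eliminate a^-1) = -x^3*y^3*z + x^4*y^2 + x^2*y^4 + 2*x^2*y^2*z^2 - x^3*y*z - x*y^3*z - x*y*z^3 - 4*x^2*y^2 + 5*x*y*z - x^2 - z^2 + 2
and tr(b^-2 a b^-1 a b^-1 a^-2) = tr(a^-2 b^-2 a b^-1 a)*tr(b) - tr(a^-2 b^-2 a b^-1 a b)  (eliminate b^-1) = x^3*y^3*z - x^4*y^2 - x^2*y^4 - 2*x^2*y^2*z^2 + x^3*y*z + 2*x*y^3*z + x*y*z^3 + 3*x^2*y^2 - y^2*z^2 - 5*x*y*z + x^2 + y^2 + z^2 - 2
next, tr(b^-1 a) = tr(a)*tr(b) - tr(a b)  (eliminate b^-1) = x*y - z
next, tr(b^-1 a b^-1) = tr(b^-1 a)*tr(b) - tr(b^-1 a b)  (eliminate b^-1) = x*y^2 - y*z - x
tr(b a^2 b) = tr(b)*tr(a^2 b) - tr(a^2)  (reduce the b square) = x*y*z - x^2 - y^2 + 2
tr(a b a^-1 b a) = tr(b a^2 b)*tr(a) - tr(b a^2 b a)  (eliminate a^-1) = x^2*y*z - x^3 - x*y^2 - x*z^2 + y*z + 3*x
tr(b a b a b) = tr(b)*tr(a b a b) - tr(a b a)  (reduce the b square) = y*z^2 - x*z - y
tr(a b a^-1 b a b) = tr(b a b a b)*tr(a) - tr(b a b a b a)  (eliminate a^-1) = x*y*z^2 - x^2*z - z^3 - x*y + 3*z
tr(a b^-1 a b a^-1 b) = tr(a b a^-1 b a)*tr(b) - tr(a b a^-1 b a b)  (eliminate b^-1) = x^2*y^2*z - x^3*y - x*y^3 - 2*x*y*z^2 + x^2*z + y^2*z + z^3 + 4*x*y - 3*z
and tr(a^-1 b^-1 a b^-1 a b) = tr(a b^-1 a b a^-1)*tr(b) - tr(a b^-1 a b a^-1 b)  (eliminate b^-1) = -x^2*y^2*z + x^3*y + x*y^3 + 2*x*y*z^2 - x^2*z - y^2*z - z^3 - 3*x*y + 3*z
tr(a b^-1 a b^-1 a^-1 b^-1) = tr(a^-1 b^-1 a b^-1 a)*tr(b) - tr(a^-1 b^-1 a b^-1 a b)  (eliminate b^-1) = x^2*y^2*z - x^3*y - 2*x*y*z^2 + x^2*z + z^3 + 2*x*y - 3*z
tr(b^-2 a b^-1 a b^-1 a^-1) = tr(a b^-1 a b^-1 a^-1 b^-1)*tr(b) - tr(a b^-1 a b^-1 a^-1)  (eliminate b^-1) = x^2*y^3*z - x^3*y^2 - 2*x*y^2*z^2 + x^2*y*z + y*z^3 + x*y^2 - 2*y*z + x
tr(b^-1 a b^-1 a b^-1 a^-3 b^-1) = tr(b^-2 a b^-1 a b^-1 a^-2)*tr(a) - tr(b^-2 a b^-1 a b^-1 a^-1)  (eliminate a^-1) = x^4*y^3*z - x^5*y^2 - x^3*y^4 - 2*x^3*y^2*z^2 + x^4*y*z + x^2*y^3*z + x^2*y*z^3 + 4*x^3*y^2 + x*y^2*z^2 - 6*x^2*y*z - y*z^3 + x^3 + x*z^2 + 2*y*z - 3*x
and tr(b a^2 b^-1 a) = tr(a b a^2)*tr(b) - tr(a b a^2 b)  (eliminate b^-1) = x^2*y*z - x*y^2 - x*z^2 + x
tr(a b^-1 a^-1 b a) = tr(b a^2 b^-1)*tr(a) - tr(b a^2 b^-1 a)  (eliminate a^-1) = -x^2*y*z + x^3 + x*y^2 + x*z^2 - 3*x
next, tr(a b^-1 a^-1 b a b) = tr(a^-1 b a b a)*tr(b) - tr(a^-1 b a b a b)  (eliminate b^-1) = -x*y*z^2 + x^2*z + y^2*z + z^3 - 3*z
next, tr(b a b^-1 a b^-1 a^-1) = tr(a b^-1 a^-1 b a)*tr(b) - tr(a b^-1 a^-1 b a b)  (eliminate b^-1) = -x^2*y^2*z + x^3*y + x*y^3 + 2*x*y*z^2 - x^2*z - y^2*z - z^3 - 3*x*y + 3*z
next, tr(b a b^-1 a b^-1 a^-2) = tr(b a b^-1 a b^-1 a^-1)*tr(a) - tr(b a b^-1 a b^-1)  (eliminate a^-1) = -x^3*y^2*z + x^4*y + x^2*y^3 + 2*x^2*y*z^2 - x^3*z - x*y^2*z - x*z^3 - 4*x^2*y + 4*x*z + y
tr(a b^-1 a b^-1 a^-3 b) = tr(b a b^-1 a b^-1 a^-2)*tr(a) - tr(b a b^-1 a b^-1 a^-1)  (eliminate a^-1) = -x^4*y^2*z + x^5*y + x^3*y^3 + 2*x^3*y*z^2 - x^4*z - x^2*z^3 - 5*x^3*y - x*y^3 - 2*x*y*z^2 + 5*x^2*z + y^2*z + z^3 + 4*x*y - 3*z
next, tr(b^-1 a b^-1 a b^-1 a^-3) = tr(a b^-1 a b^-1 a^-3)*tr(b) - tr(a b^-1 a b^-1 a^-3 b)  (eliminate b^-1) = x^4*y^2*z - x^5*y - x^3*y^3 - 2*x^3*y*z^2 + x^4*z + x^2*y^2*z + x^2*z^3 + 4*x^3*y + x*y*z^2 - 5*x^2*z - z^3 - x*y + 3*z
next, tr(a^-1 b^-3 a b^-1 a b^-1 a^-2) = tr(b^-1 a b^-1 a b^-1 a^-3 b^-1)*tr(b) - tr(b^-1 a b^-1 a b^-1 a^-3)  (eliminate b^-1) = x^4*y^4*z - x^5*y^3 - x^3*y^5 - 2*x^3*y^3*z^2 + x^2*y^4*z + x^2*y^2*z^3 + x^5*y + 5*x^3*y^3 + 2*x^3*y*z^2 + x*y^3*z^2 - x^4*z - 7*x^2*y^2*z - x^2*z^3 - y^2*z^3 - 3*x^3*y + 5*x^2*z + 2*y^2*z + z^3 - 2*x*y - 3*z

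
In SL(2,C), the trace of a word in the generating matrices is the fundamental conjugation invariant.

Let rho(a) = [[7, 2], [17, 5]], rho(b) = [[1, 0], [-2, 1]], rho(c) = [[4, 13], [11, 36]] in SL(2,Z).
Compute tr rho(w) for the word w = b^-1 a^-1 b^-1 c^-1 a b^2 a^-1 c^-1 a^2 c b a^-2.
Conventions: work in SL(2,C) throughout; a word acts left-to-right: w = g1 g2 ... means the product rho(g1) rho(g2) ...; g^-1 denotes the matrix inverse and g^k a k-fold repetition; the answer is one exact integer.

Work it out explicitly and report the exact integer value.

rho(b^-1) = [[1, 0], [2, 1]]
... * rho(a^-1) = [[5, -2], [-17, 7]]  ->  [[5, -2], [-7, 3]]
... * rho(b^-1) = [[1, 0], [2, 1]]  ->  [[1, -2], [-1, 3]]
... * rho(c^-1) = [[36, -13], [-11, 4]]  ->  [[58, -21], [-69, 25]]
... * rho(a) = [[7, 2], [17, 5]]  ->  [[49, 11], [-58, -13]]
... * rho(b) = [[1, 0], [-2, 1]]  ->  [[27, 11], [-32, -13]]
... * rho(b) = [[1, 0], [-2, 1]]  ->  [[5, 11], [-6, -13]]
... * rho(a^-1) = [[5, -2], [-17, 7]]  ->  [[-162, 67], [191, -79]]
... * rho(c^-1) = [[36, -13], [-11, 4]]  ->  [[-6569, 2374], [7745, -2799]]
... * rho(a) = [[7, 2], [17, 5]]  ->  [[-5625, -1268], [6632, 1495]]
... * rho(a) = [[7, 2], [17, 5]]  ->  [[-60931, -17590], [71839, 20739]]
... * rho(c) = [[4, 13], [11, 36]]  ->  [[-437214, -1425343], [515485, 1680511]]
... * rho(b) = [[1, 0], [-2, 1]]  ->  [[2413472, -1425343], [-2845537, 1680511]]
... * rho(a^-1) = [[5, -2], [-17, 7]]  ->  [[36298191, -14804345], [-42796372, 17454651]]
... * rho(a^-1) = [[5, -2], [-17, 7]]  ->  [[433164820, -176226797], [-510710927, 207775301]]
tr = 433164820 + 207775301 = 640940121

640940121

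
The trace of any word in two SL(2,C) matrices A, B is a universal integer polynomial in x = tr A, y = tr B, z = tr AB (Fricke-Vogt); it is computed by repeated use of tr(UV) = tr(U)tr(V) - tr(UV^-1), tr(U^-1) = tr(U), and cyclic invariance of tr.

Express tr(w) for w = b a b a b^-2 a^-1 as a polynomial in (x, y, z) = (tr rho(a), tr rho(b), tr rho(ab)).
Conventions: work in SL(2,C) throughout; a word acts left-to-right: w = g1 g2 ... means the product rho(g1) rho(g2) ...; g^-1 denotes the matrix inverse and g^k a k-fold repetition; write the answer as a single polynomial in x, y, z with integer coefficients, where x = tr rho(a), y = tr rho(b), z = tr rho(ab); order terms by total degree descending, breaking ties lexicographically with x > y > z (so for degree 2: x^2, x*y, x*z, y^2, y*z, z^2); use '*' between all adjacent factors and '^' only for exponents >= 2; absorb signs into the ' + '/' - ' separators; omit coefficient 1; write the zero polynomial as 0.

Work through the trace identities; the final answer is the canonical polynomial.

-x*y^2*z^2 + x^2*y*z + y^3*z + y*z^3 - 4*y*z + x

tr(a b a) = tr(a) tr(b a) - tr(b) = x*z - y
tr(b a b a) = tr(b a) tr(b a) - tr(1) = z^2 - 2
use: tr(b a b) = tr(b) tr(a b) - tr(a) = y*z - x
tr(a b a b a) = tr(a) tr(b a b a) - tr(b a b) = x*z^2 - y*z - x
tr(a b a b a b) = tr(a b a b) tr(a b) - tr(b a) = z^3 - 3*z
use: tr(b a b a b^-1 a) = tr(a b a b a) tr(b) - tr(a b a b a b) = x*y*z^2 - y^2*z - z^3 - x*y + 3*z
tr(b^-1 a^-1 b a b a) = tr(b a b a b^-1) tr(a) - tr(b a b a b^-1 a) = -x*y*z^2 + x^2*z + y^2*z + z^3 - 3*z
tr(b a b a b^-2 a^-1) = tr(b^-1 a^-1 b a b a) tr(b) - tr(b^-1 a^-1 b a b a b) = -x*y^2*z^2 + x^2*y*z + y^3*z + y*z^3 - 4*y*z + x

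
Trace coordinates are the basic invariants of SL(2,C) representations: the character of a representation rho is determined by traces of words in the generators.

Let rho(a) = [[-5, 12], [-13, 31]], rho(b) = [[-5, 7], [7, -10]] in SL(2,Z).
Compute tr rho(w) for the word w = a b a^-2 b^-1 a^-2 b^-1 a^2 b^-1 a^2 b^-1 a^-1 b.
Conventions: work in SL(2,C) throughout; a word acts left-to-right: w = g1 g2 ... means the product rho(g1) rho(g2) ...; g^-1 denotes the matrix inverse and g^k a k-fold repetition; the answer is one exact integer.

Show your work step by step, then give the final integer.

rho(a) = [[-5, 12], [-13, 31]]
... * rho(b) = [[-5, 7], [7, -10]]  ->  [[109, -155], [282, -401]]
... * rho(a^-1) = [[31, -12], [13, -5]]  ->  [[1364, -533], [3529, -1379]]
... * rho(a^-1) = [[31, -12], [13, -5]]  ->  [[35355, -13703], [91472, -35453]]
... * rho(b^-1) = [[-10, -7], [-7, -5]]  ->  [[-257629, -178970], [-666549, -463039]]
... * rho(a^-1) = [[31, -12], [13, -5]]  ->  [[-10313109, 3986398], [-26682526, 10313783]]
... * rho(a^-1) = [[31, -12], [13, -5]]  ->  [[-267883205, 103825318], [-693079127, 268621397]]
... * rho(b^-1) = [[-10, -7], [-7, -5]]  ->  [[1952054824, 1356055845], [5050441491, 3508446904]]
... * rho(a) = [[-5, 12], [-13, 31]]  ->  [[-27389000105, 65462389083], [-70862017207, 169367151916]]
... * rho(a) = [[-5, 12], [-13, 31]]  ->  [[-714066057554, 1700666060313], [-1847462888873, 4400037502912]]
... * rho(b^-1) = [[-10, -7], [-7, -5]]  ->  [[-4764001846651, -3504867898687], [-12325633631654, -9067947292449]]
... * rho(a) = [[-5, 12], [-13, 31]]  ->  [[69383291916186, -165818927019109], [179511482960107, -429013969645767]]
... * rho(a) = [[-5, 12], [-13, 31]]  ->  [[1808729591667487, -4307787234598147], [4679624190594436, -11145295263497493]]
... * rho(b^-1) = [[-10, -7], [-7, -5]]  ->  [[12067214725512159, 8877829031318326], [31220824938538091, 22969106983326413]]
... * rho(a^-1) = [[31, -12], [13, -5]]  ->  [[489495433898015167, -189195721862737538], [1266443963877924190, -489495434179089157]]
... * rho(b) = [[-5, 7], [7, -10]]  ->  [[-3771847222529238601, 5318425255913481549], [-9758687858643245049, 13760062088936360900]]
tr = -3771847222529238601 + 13760062088936360900 = 9988214866407122299

9988214866407122299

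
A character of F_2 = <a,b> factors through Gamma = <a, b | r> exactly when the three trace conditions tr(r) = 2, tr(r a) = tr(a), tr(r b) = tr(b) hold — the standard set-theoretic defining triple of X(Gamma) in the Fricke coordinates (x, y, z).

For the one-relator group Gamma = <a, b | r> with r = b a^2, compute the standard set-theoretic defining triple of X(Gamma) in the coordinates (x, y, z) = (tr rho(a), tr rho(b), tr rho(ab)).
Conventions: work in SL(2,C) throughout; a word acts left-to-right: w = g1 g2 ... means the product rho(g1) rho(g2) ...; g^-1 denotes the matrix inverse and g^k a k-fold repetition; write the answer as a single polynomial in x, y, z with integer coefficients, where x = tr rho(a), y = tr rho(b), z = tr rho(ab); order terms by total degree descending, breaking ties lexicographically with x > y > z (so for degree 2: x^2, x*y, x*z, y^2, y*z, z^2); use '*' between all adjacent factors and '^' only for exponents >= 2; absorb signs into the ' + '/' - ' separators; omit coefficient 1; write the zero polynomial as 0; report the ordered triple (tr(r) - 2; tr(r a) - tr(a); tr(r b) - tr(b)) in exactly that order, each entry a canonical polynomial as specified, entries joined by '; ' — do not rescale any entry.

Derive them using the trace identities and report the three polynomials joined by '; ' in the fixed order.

apply: tr(b a^2) = tr(a)*tr(b a) - tr(b)  (reduce the a square) = x*z - y
tr(b a^3) = tr(a)*tr(b a^2) - tr(b a)   [square of a] = x^2*z - x*y - z
tr(b^2 a) = tr(b)*tr(a b) - tr(a)  (reduce the b square) = y*z - x
tr(b^2) = tr(b)*tr(b) - tr(1)  (reduce the b square) = y^2 - 2
tr(b a^2 b) = tr(a)*tr(b^2 a) - tr(b^2)  (reduce the a square) = x*y*z - x^2 - y^2 + 2
assemble the triple (tr(r) - 2; tr(r a) - x; tr(r b) - y)

x*z - y - 2; x^2*z - x*y - x - z; x*y*z - x^2 - y^2 - y + 2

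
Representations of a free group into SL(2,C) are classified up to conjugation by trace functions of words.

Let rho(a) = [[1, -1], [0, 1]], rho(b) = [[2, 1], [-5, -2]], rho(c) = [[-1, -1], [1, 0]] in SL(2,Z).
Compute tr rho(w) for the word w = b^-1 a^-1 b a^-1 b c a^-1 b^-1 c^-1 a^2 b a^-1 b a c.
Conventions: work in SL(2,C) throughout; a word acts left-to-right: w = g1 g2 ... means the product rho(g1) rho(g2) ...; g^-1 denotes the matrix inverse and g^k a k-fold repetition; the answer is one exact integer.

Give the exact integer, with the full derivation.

8880

rho(b^-1) = [[-2, -1], [5, 2]]
... * rho(a^-1) = [[1, 1], [0, 1]]  ->  [[-2, -3], [5, 7]]
... * rho(b) = [[2, 1], [-5, -2]]  ->  [[11, 4], [-25, -9]]
... * rho(a^-1) = [[1, 1], [0, 1]]  ->  [[11, 15], [-25, -34]]
... * rho(b) = [[2, 1], [-5, -2]]  ->  [[-53, -19], [120, 43]]
... * rho(c) = [[-1, -1], [1, 0]]  ->  [[34, 53], [-77, -120]]
... * rho(a^-1) = [[1, 1], [0, 1]]  ->  [[34, 87], [-77, -197]]
... * rho(b^-1) = [[-2, -1], [5, 2]]  ->  [[367, 140], [-831, -317]]
... * rho(c^-1) = [[0, 1], [-1, -1]]  ->  [[-140, 227], [317, -514]]
... * rho(a) = [[1, -1], [0, 1]]  ->  [[-140, 367], [317, -831]]
... * rho(a) = [[1, -1], [0, 1]]  ->  [[-140, 507], [317, -1148]]
... * rho(b) = [[2, 1], [-5, -2]]  ->  [[-2815, -1154], [6374, 2613]]
... * rho(a^-1) = [[1, 1], [0, 1]]  ->  [[-2815, -3969], [6374, 8987]]
... * rho(b) = [[2, 1], [-5, -2]]  ->  [[14215, 5123], [-32187, -11600]]
... * rho(a) = [[1, -1], [0, 1]]  ->  [[14215, -9092], [-32187, 20587]]
... * rho(c) = [[-1, -1], [1, 0]]  ->  [[-23307, -14215], [52774, 32187]]
tr = -23307 + 32187 = 8880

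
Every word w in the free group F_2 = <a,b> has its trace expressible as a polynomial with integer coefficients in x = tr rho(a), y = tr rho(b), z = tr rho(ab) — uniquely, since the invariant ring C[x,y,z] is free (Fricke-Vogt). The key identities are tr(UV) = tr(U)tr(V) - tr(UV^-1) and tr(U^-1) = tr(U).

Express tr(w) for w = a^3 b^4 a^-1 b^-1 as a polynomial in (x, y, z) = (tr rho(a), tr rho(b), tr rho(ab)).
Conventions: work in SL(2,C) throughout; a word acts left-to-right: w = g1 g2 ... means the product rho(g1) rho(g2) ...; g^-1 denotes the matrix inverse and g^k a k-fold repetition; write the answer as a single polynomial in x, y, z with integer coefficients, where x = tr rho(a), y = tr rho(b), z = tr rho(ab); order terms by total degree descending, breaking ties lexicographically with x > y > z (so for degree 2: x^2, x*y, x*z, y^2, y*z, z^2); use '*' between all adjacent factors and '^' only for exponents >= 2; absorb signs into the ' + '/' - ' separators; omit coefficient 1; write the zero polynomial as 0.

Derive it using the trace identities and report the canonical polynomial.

-x^3*y^4*z + x^4*y^3 + x^2*y^5 + x^2*y^3*z^2 + 2*x^3*y^2*z + x*y^4*z - 2*x^4*y - 7*x^2*y^3 - 2*x^2*y*z^2 - y^5 - y^3*z^2 - x*y^2*z + 9*x^2*y + 5*y^3 + 2*y*z^2 - x*z - 5*y

trace(b a b) = trace(b) trace(a b) - trace(a) = y*z - x
trace(b^3 a) = trace(b) trace(b a b) - trace(b a) = y^2*z - x*y - z
trace(b^2) = trace(b) trace(b) - trace(1) = y^2 - 2
trace(b^3) = trace(b) trace(b^2) - trace(b) = y^3 - 3*y
trace(b^3 a^2) = trace(a) trace(b^3 a) - trace(b^3) = x*y^2*z - x^2*y - y^3 - x*z + 3*y
trace(a^3 b^3) = trace(a) trace(b^3 a^2) - trace(b^3 a) = x^2*y^2*z - x^3*y - x*y^3 - x^2*z - y^2*z + 4*x*y + z
trace(b a^2 b) = trace(a) trace(b^2 a) - trace(b^2) = x*y*z - x^2 - y^2 + 2
trace(b^4 a^2) = trace(b) trace(b a^2 b^2) - trace(b a^2 b) = x*y^3*z - x^2*y^2 - y^4 - 2*x*y*z + x^2 + 4*y^2 - 2
trace(b^4 a) = trace(b) trace(b a b^2) - trace(b a b) = y^3*z - x*y^2 - 2*y*z + x
trace(a b^4 a^2) = trace(a) trace(b^4 a^2) - trace(b^4 a) = x^2*y^3*z - x^3*y^2 - x*y^4 - 2*x^2*y*z - y^3*z + x^3 + 5*x*y^2 + 2*y*z - 3*x
trace(a^3 b^4 a) = trace(a) trace(a b^4 a^2) - trace(a b^4 a) = x^3*y^3*z - x^4*y^2 - x^2*y^4 - 2*x^3*y*z - 2*x*y^3*z + x^4 + 6*x^2*y^2 + y^4 + 4*x*y*z - 4*x^2 - 4*y^2 + 2
trace(a b a b) = trace(b a) trace(b a) - trace(1) = z^2 - 2
trace(a b a) = trace(a) trace(b a) - trace(b) = x*z - y
trace(b^2 a b a) = trace(b) trace(a b a b) - trace(a b a) = y*z^2 - x*z - y
trace(b a b a^2 b) = trace(a) trace(b^2 a b a) - trace(b^2 a b) = x*y*z^2 - x^2*z - y^2*z + z
trace(b a b a^2) = trace(a) trace(b a b a) - trace(b a b) = x*z^2 - y*z - x
trace(b^2 a b a^2 b) = trace(b) trace(b a b a^2 b) - trace(b a b a^2) = x*y^2*z^2 - x^2*y*z - y^3*z - x*z^2 + 2*y*z + x
trace(a b^4 a b a) = trace(b) trace(b^2 a b a^2 b) - trace(b^2 a b a^2) = x*y^3*z^2 - x^2*y^2*z - y^4*z - 2*x*y*z^2 + x^2*z + 3*y^2*z + x*y - z
trace(a b a b^3) = trace(b) trace(a b a b^2) - trace(a b a b) = y^2*z^2 - x*y*z - y^2 - z^2 + 2
trace(a b^4 a b) = trace(b) trace(a b a b^3) - trace(a b a b^2) = y^3*z^2 - x*y^2*z - y^3 - 2*y*z^2 + x*z + 3*y
trace(a^3 b^4 a b) = trace(a) trace(a b^4 a b a) - trace(a b^4 a b) = x^2*y^3*z^2 - x^3*y^2*z - x*y^4*z - 2*x^2*y*z^2 - y^3*z^2 + x^3*z + 4*x*y^2*z + x^2*y + y^3 + 2*y*z^2 - 2*x*z - 3*y
trace(b^-1 a^3 b^4 a) = trace(a^3 b^4 a) trace(b) - trace(a^3 b^4 a b) = x^3*y^4*z - x^4*y^3 - x^2*y^5 - x^2*y^3*z^2 - x^3*y^2*z - x*y^4*z + x^4*y + 6*x^2*y^3 + 2*x^2*y*z^2 + y^5 + y^3*z^2 - x^3*z - 5*x^2*y - 5*y^3 - 2*y*z^2 + 2*x*z + 5*y
trace(a^3 b^4 a^-1 b^-1) = trace(b^-1 a^3 b^4) trace(a) - trace(b^-1 a^3 b^4 a) = -x^3*y^4*z + x^4*y^3 + x^2*y^5 + x^2*y^3*z^2 + 2*x^3*y^2*z + x*y^4*z - 2*x^4*y - 7*x^2*y^3 - 2*x^2*y*z^2 - y^5 - y^3*z^2 - x*y^2*z + 9*x^2*y + 5*y^3 + 2*y*z^2 - x*z - 5*y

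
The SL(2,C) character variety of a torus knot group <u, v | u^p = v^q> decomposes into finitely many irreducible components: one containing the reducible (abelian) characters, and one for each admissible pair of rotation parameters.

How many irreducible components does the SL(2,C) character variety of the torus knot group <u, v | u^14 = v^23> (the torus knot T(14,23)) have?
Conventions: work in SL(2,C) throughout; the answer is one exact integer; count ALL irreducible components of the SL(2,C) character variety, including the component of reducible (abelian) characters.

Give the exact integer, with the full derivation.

For T(14,23): irreducibility forces the central element u^14 = v^23 to one of +I, -I.
So on each irreducible component the traces are pinned: tr(u) = 2*cos(pi*alpha/14) with 1 <= alpha <= 13, tr(v) = 2*cos(pi*beta/23) with 1 <= beta <= 22.
u^14 = (-1)^alpha I and v^23 = (-1)^beta I must agree, so alpha and beta have equal parity.
count pairs: odd alpha (7 choices) x odd beta (11), plus even alpha (6) x even beta (11): 7*11 + 6*11 = 143.
That is 143 components of irreducible characters, and with the reducible (abelian) component the total is 144.

144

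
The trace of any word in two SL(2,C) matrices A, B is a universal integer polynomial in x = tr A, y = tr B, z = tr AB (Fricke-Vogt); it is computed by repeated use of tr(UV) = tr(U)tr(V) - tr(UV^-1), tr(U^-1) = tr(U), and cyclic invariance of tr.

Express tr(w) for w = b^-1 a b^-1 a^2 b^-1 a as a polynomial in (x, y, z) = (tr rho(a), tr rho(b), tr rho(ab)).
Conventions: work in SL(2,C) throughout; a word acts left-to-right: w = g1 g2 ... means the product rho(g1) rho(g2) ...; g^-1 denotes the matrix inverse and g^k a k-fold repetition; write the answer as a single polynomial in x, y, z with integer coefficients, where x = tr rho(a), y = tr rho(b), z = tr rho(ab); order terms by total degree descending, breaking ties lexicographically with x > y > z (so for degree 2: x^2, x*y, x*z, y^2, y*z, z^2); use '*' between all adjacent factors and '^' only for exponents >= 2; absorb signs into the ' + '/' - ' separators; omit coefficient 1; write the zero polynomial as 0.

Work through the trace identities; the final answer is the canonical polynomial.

x^4*y^3 - 3*x^3*y^2*z - x^2*y^3 + 3*x^2*y*z^2 + 2*x*y^2*z - x*z^3 - 2*x^2*y - y*z^2 + 2*x*z + y

trace(a^2) = trace(a) * trace(a) - trace(1) = x^2 - 2
trace(a^3) = trace(a) * trace(a^2) - trace(a) = x^3 - 3*x
trace(a^4) = trace(a) * trace(a^3) - trace(a^2) = x^4 - 4*x^2 + 2
trace(b a^2) = trace(a) * trace(b a) - trace(b) = x*z - y
trace(a b a^2) = trace(a) * trace(b a^2) - trace(b a) = x^2*z - x*y - z
trace(a^4 b) = trace(a) * trace(a b a^2) - trace(a b a) = x^3*z - x^2*y - 2*x*z + y
trace(a b^-1 a^3) = trace(a^4) * trace(b) - trace(a^4 b) = x^4*y - x^3*z - 3*x^2*y + 2*x*z + y
trace(b a b a) = trace(b a) * trace(b a) - trace(1) = z^2 - 2
trace(b a b) = trace(b) * trace(a b) - trace(a) = y*z - x
trace(a b a b a) = trace(a) * trace(b a b a) - trace(b a b) = x*z^2 - y*z - x
trace(a^3 b a b) = trace(a) * trace(a b a b a) - trace(a b a b) = x^2*z^2 - x*y*z - x^2 - z^2 + 2
trace(a b^-1 a^3 b) = trace(a^3 b a) * trace(b) - trace(a^3 b a b) = x^3*y*z - x^2*y^2 - x^2*z^2 - x*y*z + x^2 + y^2 + z^2 - 2
trace(a^2 b^-1 a b^-1 a) = trace(a b^-1 a^3) * trace(b) - trace(a b^-1 a^3 b) = x^4*y^2 - 2*x^3*y*z - 2*x^2*y^2 + x^2*z^2 + 3*x*y*z - x^2 - z^2 + 2
trace(a b^-1 a b a^2) = trace(a b a^3) * trace(b) - trace(a b a^3 b) = x^3*y*z - x^2*y^2 - x^2*z^2 - x*y*z + x^2 + y^2 + z^2 - 2
trace(b^2) = trace(b) * trace(b) - trace(1) = y^2 - 2
trace(b a^2 b) = trace(a) * trace(b^2 a) - trace(b^2) = x*y*z - x^2 - y^2 + 2
trace(a b a^2 b a) = trace(a) * trace(b a^2 b a) - trace(b a^2 b) = x^2*z^2 - 2*x*y*z + y^2 - 2
trace(b a b a b a) = trace(b a) * trace(b a b a) - trace(b^-1 a^-1) = z^3 - 3*z
trace(b a b a b) = trace(b) * trace(a b a b) - trace(a b a) = y*z^2 - x*z - y
trace(a b a^2 b a b) = trace(a) * trace(b a b a b a) - trace(b a b a b) = x*z^3 - y*z^2 - 2*x*z + y
trace(a b^-1 a b a^2 b) = trace(a b a^2 b a) * trace(b) - trace(a b a^2 b a b) = x^2*y*z^2 - 2*x*y^2*z - x*z^3 + y^3 + y*z^2 + 2*x*z - 3*y
trace(a^2 b^-1 a b^-1 a b) = trace(a b^-1 a b a^2) * trace(b) - trace(a b^-1 a b a^2 b) = x^3*y^2*z - x^2*y^3 - 2*x^2*y*z^2 + x*y^2*z + x*z^3 + x^2*y - 2*x*z + y
trace(b^-1 a b^-1 a^2 b^-1 a) = trace(a^2 b^-1 a b^-1 a) * trace(b) - trace(a^2 b^-1 a b^-1 a b) = x^4*y^3 - 3*x^3*y^2*z - x^2*y^3 + 3*x^2*y*z^2 + 2*x*y^2*z - x*z^3 - 2*x^2*y - y*z^2 + 2*x*z + y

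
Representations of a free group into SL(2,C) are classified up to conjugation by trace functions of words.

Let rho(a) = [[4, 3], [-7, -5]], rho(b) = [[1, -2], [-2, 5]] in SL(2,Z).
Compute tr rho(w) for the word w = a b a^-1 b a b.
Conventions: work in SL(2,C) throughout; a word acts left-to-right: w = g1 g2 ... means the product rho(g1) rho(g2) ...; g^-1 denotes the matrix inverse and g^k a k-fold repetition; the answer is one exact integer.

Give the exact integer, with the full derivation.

rho(a) = [[4, 3], [-7, -5]]
... * rho(b) = [[1, -2], [-2, 5]]  ->  [[-2, 7], [3, -11]]
... * rho(a^-1) = [[-5, -3], [7, 4]]  ->  [[59, 34], [-92, -53]]
... * rho(b) = [[1, -2], [-2, 5]]  ->  [[-9, 52], [14, -81]]
... * rho(a) = [[4, 3], [-7, -5]]  ->  [[-400, -287], [623, 447]]
... * rho(b) = [[1, -2], [-2, 5]]  ->  [[174, -635], [-271, 989]]
tr = 174 + 989 = 1163

1163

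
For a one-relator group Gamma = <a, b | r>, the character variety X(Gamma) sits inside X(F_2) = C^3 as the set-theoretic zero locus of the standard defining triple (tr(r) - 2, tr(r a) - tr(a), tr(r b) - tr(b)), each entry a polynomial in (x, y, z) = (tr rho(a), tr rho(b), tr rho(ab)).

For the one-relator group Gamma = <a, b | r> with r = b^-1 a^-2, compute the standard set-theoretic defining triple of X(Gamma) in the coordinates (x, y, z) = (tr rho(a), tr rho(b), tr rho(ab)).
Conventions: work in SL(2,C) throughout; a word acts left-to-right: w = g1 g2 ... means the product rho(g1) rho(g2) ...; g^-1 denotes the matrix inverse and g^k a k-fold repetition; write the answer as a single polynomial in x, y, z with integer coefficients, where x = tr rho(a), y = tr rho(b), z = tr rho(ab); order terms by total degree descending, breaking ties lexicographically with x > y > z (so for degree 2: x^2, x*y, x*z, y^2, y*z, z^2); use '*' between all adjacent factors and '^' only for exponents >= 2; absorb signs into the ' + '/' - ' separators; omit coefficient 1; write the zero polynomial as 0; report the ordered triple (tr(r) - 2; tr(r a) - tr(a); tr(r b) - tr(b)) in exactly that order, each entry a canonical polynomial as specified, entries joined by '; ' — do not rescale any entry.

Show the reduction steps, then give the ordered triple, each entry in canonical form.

apply: trace(a^-1) = trace(a) = x
use: trace(a^-1 b) = trace(b) * trace(a) - trace(b a)  (eliminate a^-1) = x*y - z
apply: trace(a^-1 b^-1) = trace(a^-1) * trace(b) - trace(a^-1 b)  (eliminate b^-1) = z
apply: trace(b^-1 a^-2) = trace(a^-1 b^-1) * trace(a) - trace(a^-1 b^-1 a)  (eliminate a^-1) = x*z - y
apply: trace(a^-2) = trace(a^-1) * trace(a) - trace(1)  (eliminate a^-1) = x^2 - 2
assemble the triple (trace(r) - 2; trace(r a) - x; trace(r b) - y)

x*z - y - 2; -x + z; x^2 - y - 2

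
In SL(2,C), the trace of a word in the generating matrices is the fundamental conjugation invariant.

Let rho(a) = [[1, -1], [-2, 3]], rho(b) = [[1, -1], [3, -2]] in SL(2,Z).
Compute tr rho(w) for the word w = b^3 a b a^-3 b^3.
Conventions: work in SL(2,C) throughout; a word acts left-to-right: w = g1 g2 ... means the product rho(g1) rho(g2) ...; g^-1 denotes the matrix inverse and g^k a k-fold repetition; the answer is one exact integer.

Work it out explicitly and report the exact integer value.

9

rho(b) = [[1, -1], [3, -2]]
... * rho(b) = [[1, -1], [3, -2]]  ->  [[-2, 1], [-3, 1]]
... * rho(b) = [[1, -1], [3, -2]]  ->  [[1, 0], [0, 1]]
... * rho(a) = [[1, -1], [-2, 3]]  ->  [[1, -1], [-2, 3]]
... * rho(b) = [[1, -1], [3, -2]]  ->  [[-2, 1], [7, -4]]
... * rho(a^-1) = [[3, 1], [2, 1]]  ->  [[-4, -1], [13, 3]]
... * rho(a^-1) = [[3, 1], [2, 1]]  ->  [[-14, -5], [45, 16]]
... * rho(a^-1) = [[3, 1], [2, 1]]  ->  [[-52, -19], [167, 61]]
... * rho(b) = [[1, -1], [3, -2]]  ->  [[-109, 90], [350, -289]]
... * rho(b) = [[1, -1], [3, -2]]  ->  [[161, -71], [-517, 228]]
... * rho(b) = [[1, -1], [3, -2]]  ->  [[-52, -19], [167, 61]]
tr = -52 + 61 = 9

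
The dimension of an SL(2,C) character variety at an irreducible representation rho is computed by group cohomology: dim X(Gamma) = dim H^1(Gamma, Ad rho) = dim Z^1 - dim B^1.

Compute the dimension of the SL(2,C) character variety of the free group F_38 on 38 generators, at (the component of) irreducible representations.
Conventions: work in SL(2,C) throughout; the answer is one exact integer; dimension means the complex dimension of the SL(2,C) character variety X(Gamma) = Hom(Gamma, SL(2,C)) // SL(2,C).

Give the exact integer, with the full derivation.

Gamma = F_38 has 38 generators and no relators.
A cocycle picks one sl_2 vector per generator freely, giving dim Z^1 = 3*38 = 114.
At an irreducible rho the centralizer of the image in sl_2 is 0, so the coboundary map sl_2 -> Z^1 is injective: dim B^1 = 3.
Therefore dim X = 114 - 3 = 111.

111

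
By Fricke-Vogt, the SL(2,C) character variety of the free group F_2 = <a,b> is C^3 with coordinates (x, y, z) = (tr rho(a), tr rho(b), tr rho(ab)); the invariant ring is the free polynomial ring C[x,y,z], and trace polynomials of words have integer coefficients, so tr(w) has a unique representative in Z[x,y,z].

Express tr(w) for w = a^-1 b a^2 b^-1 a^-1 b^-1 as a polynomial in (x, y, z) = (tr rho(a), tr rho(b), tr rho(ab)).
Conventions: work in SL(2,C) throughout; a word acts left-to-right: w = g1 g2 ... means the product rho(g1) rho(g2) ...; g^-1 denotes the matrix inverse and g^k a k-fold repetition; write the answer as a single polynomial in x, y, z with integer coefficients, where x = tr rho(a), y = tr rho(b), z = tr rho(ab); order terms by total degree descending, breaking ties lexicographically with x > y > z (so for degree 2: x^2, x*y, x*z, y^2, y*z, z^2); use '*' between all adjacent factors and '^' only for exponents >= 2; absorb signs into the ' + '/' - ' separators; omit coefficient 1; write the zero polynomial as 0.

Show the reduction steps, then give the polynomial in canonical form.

tr(a b^-1) = tr(a) tr(b) - tr(a b)  (eliminate b^-1) = x*y - z
and tr(a^2) = tr(a) tr(a) - tr(1)  (reduce the a square) = x^2 - 2
and tr(b a b a) = tr(a b) tr(a b) - tr(1)  (split on a) = z^2 - 2
tr(b a b) = tr(b) tr(a b) - tr(a)  (reduce the b square) = y*z - x
next, tr(a b a^2 b) = tr(a) tr(b a b a) - tr(b a b)  (reduce the a square) = x*z^2 - y*z - x
tr(b a^2) = tr(a) tr(b a) - tr(b)  (reduce the a square) = x*z - y
and tr(a b a^2) = tr(a) tr(b a^2) - tr(b a)  (reduce the a square) = x^2*z - x*y - z
tr(b a b a^2 b) = tr(b) tr(a b a^2 b) - tr(a b a^2)  (reduce the b square) = x*y*z^2 - x^2*z - y^2*z + z
next, tr(b a b a b a) = tr(b a) tr(b a b a) - tr(b^-1 a^-1)  (split on b) = z^3 - 3*z
tr(b a b a b) = tr(b) tr(a b a b) - tr(a b a)  (reduce the b square) = y*z^2 - x*z - y
next, tr(b a b a^2 b a) = tr(a) tr(b a b a b a) - tr(b a b a b)  (reduce the a square) = x*z^3 - y*z^2 - 2*x*z + y
and tr(a^-1 b a b a^2 b) = tr(b a b a^2 b) tr(a) - tr(b a b a^2 b a)  (eliminate a^-1) = x^2*y*z^2 - x^3*z - x*y^2*z - x*z^3 + y*z^2 + 3*x*z - y
tr(a b a^2 b^-1 a^-1 b) = tr(a^-1 b a b a^2) tr(b) - tr(a^-1 b a b a^2 b)  (eliminate b^-1) = -x^2*y*z^2 + x^3*z + x*y^2*z + x*z^3 - 3*x*z - y
tr(b a^2 b^-1 a^-1 b^-1 a) = tr(a b a^2 b^-1 a^-1) tr(b) - tr(a b a^2 b^-1 a^-1 b)  (eliminate b^-1) = x^2*y*z^2 - x^3*z - x*y^2*z - x*z^3 + x^2*y + 3*x*z - y
and tr(a^-1 b a^2 b^-1 a^-1 b^-1) = tr(b a^2 b^-1 a^-1 b^-1) tr(a) - tr(b a^2 b^-1 a^-1 b^-1 a)  (eliminate a^-1) = -x^2*y*z^2 + x^3*z + x*y^2*z + x*z^3 - 4*x*z + y

-x^2*y*z^2 + x^3*z + x*y^2*z + x*z^3 - 4*x*z + y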